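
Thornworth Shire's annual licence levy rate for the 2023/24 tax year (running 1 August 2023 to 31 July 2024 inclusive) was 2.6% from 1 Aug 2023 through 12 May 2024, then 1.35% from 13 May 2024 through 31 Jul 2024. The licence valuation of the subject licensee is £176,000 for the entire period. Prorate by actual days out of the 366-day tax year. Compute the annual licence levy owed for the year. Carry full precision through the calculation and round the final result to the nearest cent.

1 Aug 2023 – 12 May 2024: 286 days at 2.6% → £176,000 × 2.6% × 286/366 = £3,575.7814
13 May – 31 Jul 2024: 80 days at 1.35% → £176,000 × 1.35% × 80/366 = £519.3443
Total = £4,095.1257

£4,095.13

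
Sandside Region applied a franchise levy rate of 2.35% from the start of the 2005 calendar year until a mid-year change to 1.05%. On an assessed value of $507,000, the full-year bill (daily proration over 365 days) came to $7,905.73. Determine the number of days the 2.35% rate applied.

Let d = days at the first rate; then 365 − d days at the second rate.
$507,000 × [2.35%·d + 1.05%·(365−d)] / 365 = $7,905.73
Solving gives d = 143, so the new rate took effect on 24 May 2005.

143 days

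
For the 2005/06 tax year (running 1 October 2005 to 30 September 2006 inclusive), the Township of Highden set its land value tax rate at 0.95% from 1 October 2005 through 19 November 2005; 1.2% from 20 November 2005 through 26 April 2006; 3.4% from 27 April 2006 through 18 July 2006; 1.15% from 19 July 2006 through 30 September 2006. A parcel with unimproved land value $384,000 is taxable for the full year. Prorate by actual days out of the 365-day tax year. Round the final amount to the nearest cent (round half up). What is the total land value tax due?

$6,358.62

1 October – 19 November 2005: 50 days at 0.95% → $384,000 × 0.95% × 50/365 = $499.7260
20 November 2005 – 26 April 2006: 158 days at 1.2% → $384,000 × 1.2% × 158/365 = $1,994.6959
27 April – 18 July 2006: 83 days at 3.4% → $384,000 × 3.4% × 83/365 = $2,968.8986
19 July – 30 September 2006: 74 days at 1.15% → $384,000 × 1.15% × 74/365 = $895.2986
Total = $6,358.6192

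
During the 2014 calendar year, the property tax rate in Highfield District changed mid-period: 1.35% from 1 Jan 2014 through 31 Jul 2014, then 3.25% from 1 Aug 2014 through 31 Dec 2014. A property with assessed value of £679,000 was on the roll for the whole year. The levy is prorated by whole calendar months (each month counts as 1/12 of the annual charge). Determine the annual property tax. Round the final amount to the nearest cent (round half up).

£14,541.92

1 Jan – 31 Jul 2014: 7 months at 1.35% → £679,000 × 1.35% × 7/12 = £5,347.1250
1 Aug – 31 Dec 2014: 5 months at 3.25% → £679,000 × 3.25% × 5/12 = £9,194.7917
Total = £14,541.9167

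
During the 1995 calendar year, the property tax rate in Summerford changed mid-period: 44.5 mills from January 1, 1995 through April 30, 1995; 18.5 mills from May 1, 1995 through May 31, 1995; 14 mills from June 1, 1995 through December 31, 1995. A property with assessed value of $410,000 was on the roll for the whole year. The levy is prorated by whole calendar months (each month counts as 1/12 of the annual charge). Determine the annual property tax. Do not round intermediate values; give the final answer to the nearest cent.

$10,062.08

January 1 – April 30, 1995: 4 months at 44.5 mills → $410,000 × 4.45% × 4/12 = $6,081.6667
May 1 – May 31, 1995: 1 month at 18.5 mills → $410,000 × 1.85% × 1/12 = $632.0833
June 1 – December 31, 1995: 7 months at 14 mills → $410,000 × 1.4% × 7/12 = $3,348.3333
Total = $10,062.0833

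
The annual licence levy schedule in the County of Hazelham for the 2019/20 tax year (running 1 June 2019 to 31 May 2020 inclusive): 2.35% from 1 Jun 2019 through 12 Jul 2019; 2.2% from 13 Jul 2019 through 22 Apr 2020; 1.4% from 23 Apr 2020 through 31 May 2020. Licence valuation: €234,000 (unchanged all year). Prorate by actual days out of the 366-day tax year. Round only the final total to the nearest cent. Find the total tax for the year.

€4,988.80

1 Jun – 12 Jul 2019: 42 days at 2.35% → €234,000 × 2.35% × 42/366 = €631.0328
13 Jul 2019 – 22 Apr 2020: 285 days at 2.2% → €234,000 × 2.2% × 285/366 = €4,008.6885
23 Apr – 31 May 2020: 39 days at 1.4% → €234,000 × 1.4% × 39/366 = €349.0820
Total = €4,988.8033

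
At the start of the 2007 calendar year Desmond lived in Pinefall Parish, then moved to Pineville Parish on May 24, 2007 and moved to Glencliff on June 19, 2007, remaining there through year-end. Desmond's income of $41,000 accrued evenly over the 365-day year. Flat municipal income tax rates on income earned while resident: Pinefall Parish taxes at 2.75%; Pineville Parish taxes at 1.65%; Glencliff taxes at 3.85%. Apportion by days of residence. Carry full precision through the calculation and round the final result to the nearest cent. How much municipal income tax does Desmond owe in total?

Pinefall Parish, January 1 – May 23, 2007: 143 days → $41,000 × 2.75% × 143/365 = $441.7329
Pineville Parish, May 24 – June 18, 2007: 26 days → $41,000 × 1.65% × 26/365 = $48.1890
Glencliff, June 19 – December 31, 2007: 196 days → $41,000 × 3.85% × 196/365 = $847.6329
Total = $1,337.5548

$1,337.55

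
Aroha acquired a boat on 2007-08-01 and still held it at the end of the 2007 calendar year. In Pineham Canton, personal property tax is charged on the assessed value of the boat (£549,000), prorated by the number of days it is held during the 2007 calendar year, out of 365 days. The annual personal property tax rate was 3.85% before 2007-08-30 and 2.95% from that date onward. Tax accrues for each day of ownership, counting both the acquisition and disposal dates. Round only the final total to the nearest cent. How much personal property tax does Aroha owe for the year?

2007-08-01 to 2007-08-29: 29 days at 3.85% → £549,000 × 3.85% × 29/365 = £1,679.3384
2007-08-30 to 2007-12-31: 124 days at 2.95% → £549,000 × 2.95% × 124/365 = £5,502.0329
Total = £7,181.3712

£7,181.37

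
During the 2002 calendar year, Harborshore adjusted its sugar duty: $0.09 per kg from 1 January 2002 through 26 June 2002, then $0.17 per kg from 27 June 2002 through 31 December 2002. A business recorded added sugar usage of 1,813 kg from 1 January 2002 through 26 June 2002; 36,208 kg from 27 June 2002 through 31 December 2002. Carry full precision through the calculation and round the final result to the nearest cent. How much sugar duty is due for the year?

1 January – 26 June 2002: 1,813 kg at $0.09/kg → $163.17
27 June – 31 December 2002: 36,208 kg at $0.17/kg → $6,155.36

$6,318.53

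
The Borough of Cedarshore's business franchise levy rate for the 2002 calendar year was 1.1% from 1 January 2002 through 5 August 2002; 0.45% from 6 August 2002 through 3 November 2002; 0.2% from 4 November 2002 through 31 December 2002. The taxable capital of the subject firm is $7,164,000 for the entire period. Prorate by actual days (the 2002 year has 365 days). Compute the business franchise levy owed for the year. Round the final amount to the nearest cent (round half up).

$57,076.47

1 January – 5 August 2002: 217 days at 1.1% → $7,164,000 × 1.1% × 217/365 = $46,850.5973
6 August – 3 November 2002: 90 days at 0.45% → $7,164,000 × 0.45% × 90/365 = $7,949.0959
4 November – 31 December 2002: 58 days at 0.2% → $7,164,000 × 0.2% × 58/365 = $2,276.7781
Total = $57,076.4712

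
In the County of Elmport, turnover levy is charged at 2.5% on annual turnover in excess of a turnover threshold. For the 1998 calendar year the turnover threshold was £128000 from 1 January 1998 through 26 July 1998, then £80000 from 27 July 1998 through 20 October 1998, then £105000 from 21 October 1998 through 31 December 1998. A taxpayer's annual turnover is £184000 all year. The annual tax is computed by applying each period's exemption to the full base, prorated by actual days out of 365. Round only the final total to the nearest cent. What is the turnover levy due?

1 January – 26 July 1998: 207 days, exemption £128000 → (£184000 − £128000) × 2.5% × 207/365 = £793.9726
27 July – 20 October 1998: 86 days, exemption £80000 → (£184000 − £80000) × 2.5% × 86/365 = £612.6027
21 October – 31 December 1998: 72 days, exemption £105000 → (£184000 − £105000) × 2.5% × 72/365 = £389.5890
Total = £1796.1644

£1796.16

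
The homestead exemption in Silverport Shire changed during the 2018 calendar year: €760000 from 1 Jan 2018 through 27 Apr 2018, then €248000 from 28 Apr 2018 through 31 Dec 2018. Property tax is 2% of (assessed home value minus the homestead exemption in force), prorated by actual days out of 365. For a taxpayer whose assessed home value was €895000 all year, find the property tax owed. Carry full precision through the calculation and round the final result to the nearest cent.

1 Jan – 27 Apr 2018: 117 days, exemption €760000 → (€895000 − €760000) × 2% × 117/365 = €865.4795
28 Apr – 31 Dec 2018: 248 days, exemption €248000 → (€895000 − €248000) × 2% × 248/365 = €8792.1096
Total = €9657.5890

€9657.59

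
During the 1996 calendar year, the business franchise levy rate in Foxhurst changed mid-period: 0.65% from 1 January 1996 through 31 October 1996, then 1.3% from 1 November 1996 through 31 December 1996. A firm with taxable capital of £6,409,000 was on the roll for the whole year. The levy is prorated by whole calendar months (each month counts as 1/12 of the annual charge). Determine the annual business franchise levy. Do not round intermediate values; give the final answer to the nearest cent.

1 January – 31 October 1996: 10 months at 0.65% → £6,409,000 × 0.65% × 10/12 = £34,715.4167
1 November – 31 December 1996: 2 months at 1.3% → £6,409,000 × 1.3% × 2/12 = £13,886.1667
Total = £48,601.5833

£48,601.58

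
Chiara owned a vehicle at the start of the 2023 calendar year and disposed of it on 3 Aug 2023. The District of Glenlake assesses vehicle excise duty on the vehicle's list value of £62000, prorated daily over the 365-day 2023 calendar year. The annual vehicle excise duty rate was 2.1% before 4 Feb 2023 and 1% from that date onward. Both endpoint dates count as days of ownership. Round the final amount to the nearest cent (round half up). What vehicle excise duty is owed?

£428.73

1 Jan – 3 Feb 2023: 34 days at 2.1% → £62000 × 2.1% × 34/365 = £121.2822
4 Feb – 3 Aug 2023: 181 days at 1% → £62000 × 1% × 181/365 = £307.4521
Total = £428.7342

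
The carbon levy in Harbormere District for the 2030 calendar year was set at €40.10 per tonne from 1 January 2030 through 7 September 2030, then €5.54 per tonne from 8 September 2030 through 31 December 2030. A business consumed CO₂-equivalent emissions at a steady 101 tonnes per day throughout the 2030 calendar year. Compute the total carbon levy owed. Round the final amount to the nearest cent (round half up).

1 January – 7 September 2030: 250 days × 101 tonnes/day = 25,250 tonnes at €40.10/tonne → €1,012,525.00
8 September – 31 December 2030: 115 days × 101 tonnes/day = 11,615 tonnes at €5.54/tonne → €64,347.10

€1,076,872.10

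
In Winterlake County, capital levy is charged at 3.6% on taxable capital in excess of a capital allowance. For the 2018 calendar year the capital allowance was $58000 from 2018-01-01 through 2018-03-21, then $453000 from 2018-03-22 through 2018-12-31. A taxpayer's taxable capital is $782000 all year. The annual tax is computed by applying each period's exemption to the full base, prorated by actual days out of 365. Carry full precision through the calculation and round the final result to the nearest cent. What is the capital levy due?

$14960.71

2018-01-01 to 2018-03-21: 80 days, exemption $58000 → ($782000 − $58000) × 3.6% × 80/365 = $5712.6575
2018-03-22 to 2018-12-31: 285 days, exemption $453000 → ($782000 − $453000) × 3.6% × 285/365 = $9248.0548
Total = $14960.7123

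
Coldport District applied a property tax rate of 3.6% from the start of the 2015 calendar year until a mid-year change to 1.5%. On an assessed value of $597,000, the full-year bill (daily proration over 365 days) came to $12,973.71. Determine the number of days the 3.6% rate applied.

Let d = days at the first rate; then 365 − d days at the second rate.
$597,000 × [3.6%·d + 1.5%·(365−d)] / 365 = $12,973.71
Solving gives d = 117, so the new rate took effect on April 28, 2015.

117 days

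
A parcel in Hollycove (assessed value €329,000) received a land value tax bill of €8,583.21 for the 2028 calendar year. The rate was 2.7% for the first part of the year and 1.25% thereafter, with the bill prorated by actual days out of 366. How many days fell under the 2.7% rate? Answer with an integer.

343 days

Let d = days at the first rate; then 366 − d days at the second rate.
€329,000 × [2.7%·d + 1.25%·(366−d)] / 366 = €8,583.21
Solving gives d = 343, so the new rate took effect on December 9, 2028.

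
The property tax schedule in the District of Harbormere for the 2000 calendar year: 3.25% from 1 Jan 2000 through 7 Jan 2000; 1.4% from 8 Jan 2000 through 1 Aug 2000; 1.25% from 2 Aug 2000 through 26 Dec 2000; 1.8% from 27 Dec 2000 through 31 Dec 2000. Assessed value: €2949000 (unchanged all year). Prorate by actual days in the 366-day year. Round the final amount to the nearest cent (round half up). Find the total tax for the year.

1 Jan – 7 Jan 2000: 7 days at 3.25% → €2949000 × 3.25% × 7/366 = €1833.0533
8 Jan – 1 Aug 2000: 207 days at 1.4% → €2949000 × 1.4% × 207/366 = €23350.2787
2 Aug – 26 Dec 2000: 147 days at 1.25% → €2949000 × 1.25% × 147/366 = €14805.4303
27 Dec – 31 Dec 2000: 5 days at 1.8% → €2949000 × 1.8% × 5/366 = €725.1639
Total = €40713.9262

€40713.93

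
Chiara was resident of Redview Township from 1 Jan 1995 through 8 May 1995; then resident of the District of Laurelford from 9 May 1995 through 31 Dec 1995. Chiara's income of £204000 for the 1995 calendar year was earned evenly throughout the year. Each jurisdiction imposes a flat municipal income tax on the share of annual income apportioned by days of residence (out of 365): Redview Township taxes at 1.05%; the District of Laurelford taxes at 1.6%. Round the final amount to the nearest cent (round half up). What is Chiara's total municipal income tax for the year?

Redview Township, 1 Jan – 8 May 1995: 128 days → £204000 × 1.05% × 128/365 = £751.1671
The District of Laurelford, 9 May – 31 Dec 1995: 237 days → £204000 × 1.6% × 237/365 = £2119.3644
Total = £2870.5315

£2870.53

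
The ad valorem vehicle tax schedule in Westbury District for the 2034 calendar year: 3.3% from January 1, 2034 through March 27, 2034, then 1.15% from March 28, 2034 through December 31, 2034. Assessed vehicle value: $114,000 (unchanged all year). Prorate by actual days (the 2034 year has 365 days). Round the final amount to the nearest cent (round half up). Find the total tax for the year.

January 1 – March 27, 2034: 86 days at 3.3% → $114,000 × 3.3% × 86/365 = $886.3890
March 28 – December 31, 2034: 279 days at 1.15% → $114,000 × 1.15% × 279/365 = $1,002.1068
Total = $1,888.4959

$1,888.50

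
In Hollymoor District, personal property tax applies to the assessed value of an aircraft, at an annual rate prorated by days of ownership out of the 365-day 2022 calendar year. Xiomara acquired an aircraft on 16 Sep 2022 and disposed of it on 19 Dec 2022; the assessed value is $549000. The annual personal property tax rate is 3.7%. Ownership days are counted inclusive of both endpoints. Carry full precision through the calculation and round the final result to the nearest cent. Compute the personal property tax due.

Days held (16 Sep – 19 Dec 2022): 95 out of 365
Tax = $549000 × 3.7% × 95/365 = $5286.9452

$5286.95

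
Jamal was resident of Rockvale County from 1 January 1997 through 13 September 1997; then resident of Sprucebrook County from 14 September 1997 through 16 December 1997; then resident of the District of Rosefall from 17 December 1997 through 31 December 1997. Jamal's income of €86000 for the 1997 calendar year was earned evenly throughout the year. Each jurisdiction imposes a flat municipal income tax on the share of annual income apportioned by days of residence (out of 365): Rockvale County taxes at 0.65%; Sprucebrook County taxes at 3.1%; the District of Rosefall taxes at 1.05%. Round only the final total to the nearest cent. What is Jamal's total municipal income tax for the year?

Rockvale County, 1 January – 13 September 1997: 256 days → €86000 × 0.65% × 256/365 = €392.0658
Sprucebrook County, 14 September – 16 December 1997: 94 days → €86000 × 3.1% × 94/365 = €686.5863
The District of Rosefall, 17 December – 31 December 1997: 15 days → €86000 × 1.05% × 15/365 = €37.1096
Total = €1115.7616

€1115.76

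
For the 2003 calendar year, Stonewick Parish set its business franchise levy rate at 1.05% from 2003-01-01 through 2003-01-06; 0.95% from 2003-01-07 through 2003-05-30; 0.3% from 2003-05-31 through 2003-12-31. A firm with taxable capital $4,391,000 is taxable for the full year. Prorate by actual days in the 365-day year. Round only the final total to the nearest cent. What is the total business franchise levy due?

$24,974.56

2003-01-01 to 2003-01-06: 6 days at 1.05% → $4,391,000 × 1.05% × 6/365 = $757.8986
2003-01-07 to 2003-05-30: 144 days at 0.95% → $4,391,000 × 0.95% × 144/365 = $16,457.2274
2003-05-31 to 2003-12-31: 215 days at 0.3% → $4,391,000 × 0.3% × 215/365 = $7,759.4384
Total = $24,974.5644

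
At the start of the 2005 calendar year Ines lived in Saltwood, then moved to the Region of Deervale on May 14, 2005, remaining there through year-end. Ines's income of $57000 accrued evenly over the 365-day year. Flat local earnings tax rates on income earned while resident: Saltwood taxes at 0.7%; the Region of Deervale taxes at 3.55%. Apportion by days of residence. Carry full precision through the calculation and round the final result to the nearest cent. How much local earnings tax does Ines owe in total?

Saltwood, January 1 – May 13, 2005: 133 days → $57000 × 0.7% × 133/365 = $145.3890
The Region of Deervale, May 14 – December 31, 2005: 232 days → $57000 × 3.55% × 232/365 = $1286.1699
Total = $1431.5589

$1431.56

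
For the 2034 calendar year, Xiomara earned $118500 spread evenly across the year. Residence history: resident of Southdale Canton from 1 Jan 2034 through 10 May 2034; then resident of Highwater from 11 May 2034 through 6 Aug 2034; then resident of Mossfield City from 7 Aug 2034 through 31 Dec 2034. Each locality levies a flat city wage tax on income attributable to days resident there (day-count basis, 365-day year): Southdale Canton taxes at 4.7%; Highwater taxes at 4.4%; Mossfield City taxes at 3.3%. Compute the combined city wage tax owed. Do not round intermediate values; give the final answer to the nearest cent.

$4815.65

Southdale Canton, 1 Jan – 10 May 2034: 130 days → $118500 × 4.7% × 130/365 = $1983.6575
Highwater, 11 May – 6 Aug 2034: 88 days → $118500 × 4.4% × 88/365 = $1257.0740
Mossfield City, 7 Aug – 31 Dec 2034: 147 days → $118500 × 3.3% × 147/365 = $1574.9137
Total = $4815.6452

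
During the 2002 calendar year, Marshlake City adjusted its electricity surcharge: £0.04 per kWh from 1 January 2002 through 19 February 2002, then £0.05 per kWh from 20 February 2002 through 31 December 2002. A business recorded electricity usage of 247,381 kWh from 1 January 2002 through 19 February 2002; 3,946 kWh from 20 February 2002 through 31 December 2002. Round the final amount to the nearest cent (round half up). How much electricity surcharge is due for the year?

£10,092.54

1 January – 19 February 2002: 247,381 kWh at £0.04/kWh → £9,895.24
20 February – 31 December 2002: 3,946 kWh at £0.05/kWh → £197.30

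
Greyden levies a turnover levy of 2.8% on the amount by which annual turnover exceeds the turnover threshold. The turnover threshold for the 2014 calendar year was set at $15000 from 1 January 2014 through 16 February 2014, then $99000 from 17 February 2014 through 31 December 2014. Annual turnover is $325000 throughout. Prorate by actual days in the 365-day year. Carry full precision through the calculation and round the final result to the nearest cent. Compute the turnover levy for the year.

$6630.86

1 January – 16 February 2014: 47 days, exemption $15000 → ($325000 − $15000) × 2.8% × 47/365 = $1117.6986
17 February – 31 December 2014: 318 days, exemption $99000 → ($325000 − $99000) × 2.8% × 318/365 = $5513.1616
Total = $6630.8603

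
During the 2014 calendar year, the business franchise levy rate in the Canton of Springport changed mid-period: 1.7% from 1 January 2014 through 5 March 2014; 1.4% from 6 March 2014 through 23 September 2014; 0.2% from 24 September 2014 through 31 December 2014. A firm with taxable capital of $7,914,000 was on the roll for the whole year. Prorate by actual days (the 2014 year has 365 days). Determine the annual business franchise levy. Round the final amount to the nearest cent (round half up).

$89,200.54

1 January – 5 March 2014: 64 days at 1.7% → $7,914,000 × 1.7% × 64/365 = $23,590.2247
6 March – 23 September 2014: 202 days at 1.4% → $7,914,000 × 1.4% × 202/365 = $61,317.2384
24 September – 31 December 2014: 99 days at 0.2% → $7,914,000 × 0.2% × 99/365 = $4,293.0740
Total = $89,200.5370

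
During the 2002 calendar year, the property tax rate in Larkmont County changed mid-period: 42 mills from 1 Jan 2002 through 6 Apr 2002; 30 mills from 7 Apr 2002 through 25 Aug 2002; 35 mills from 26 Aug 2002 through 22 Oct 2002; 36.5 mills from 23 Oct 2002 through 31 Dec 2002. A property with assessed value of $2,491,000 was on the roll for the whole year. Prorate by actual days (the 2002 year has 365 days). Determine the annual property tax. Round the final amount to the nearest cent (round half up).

1 Jan – 6 Apr 2002: 96 days at 42 mills → $2,491,000 × 4.2% × 96/365 = $27,517.0192
7 Apr – 25 Aug 2002: 141 days at 30 mills → $2,491,000 × 3% × 141/365 = $28,868.3014
26 Aug – 22 Oct 2002: 58 days at 35 mills → $2,491,000 × 3.5% × 58/365 = $13,854.0548
23 Oct – 31 Dec 2002: 70 days at 36.5 mills → $2,491,000 × 3.65% × 70/365 = $17,437.0000
Total = $87,676.3753

$87,676.38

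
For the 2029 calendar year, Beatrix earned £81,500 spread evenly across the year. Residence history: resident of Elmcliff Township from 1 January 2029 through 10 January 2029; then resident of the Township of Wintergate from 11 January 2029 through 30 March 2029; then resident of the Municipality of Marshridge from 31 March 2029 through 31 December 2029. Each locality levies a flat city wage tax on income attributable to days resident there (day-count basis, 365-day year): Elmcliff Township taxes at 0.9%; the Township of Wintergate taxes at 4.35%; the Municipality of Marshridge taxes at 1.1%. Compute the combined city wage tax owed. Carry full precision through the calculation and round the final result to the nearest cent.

£1,465.33

Elmcliff Township, 1 January – 10 January 2029: 10 days → £81,500 × 0.9% × 10/365 = £20.0959
The Township of Wintergate, 11 January – 30 March 2029: 79 days → £81,500 × 4.35% × 79/365 = £767.3281
The Municipality of Marshridge, 31 March – 31 December 2029: 276 days → £81,500 × 1.1% × 276/365 = £677.9014
Total = £1,465.3253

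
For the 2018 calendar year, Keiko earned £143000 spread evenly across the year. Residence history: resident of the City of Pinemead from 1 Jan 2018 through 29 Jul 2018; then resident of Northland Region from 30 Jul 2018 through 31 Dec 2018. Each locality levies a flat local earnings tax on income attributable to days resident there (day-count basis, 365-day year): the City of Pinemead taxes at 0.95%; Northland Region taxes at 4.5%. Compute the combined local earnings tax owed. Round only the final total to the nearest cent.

The City of Pinemead, 1 Jan – 29 Jul 2018: 210 days → £143000 × 0.95% × 210/365 = £781.6027
Northland Region, 30 Jul – 31 Dec 2018: 155 days → £143000 × 4.5% × 155/365 = £2732.6712
Total = £3514.2740

£3514.27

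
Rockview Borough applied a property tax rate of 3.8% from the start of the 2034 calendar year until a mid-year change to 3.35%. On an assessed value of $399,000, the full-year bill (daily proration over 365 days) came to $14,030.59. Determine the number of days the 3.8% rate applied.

135 days

Let d = days at the first rate; then 365 − d days at the second rate.
$399,000 × [3.8%·d + 3.35%·(365−d)] / 365 = $14,030.59
Solving gives d = 135, so the new rate took effect on May 16, 2034.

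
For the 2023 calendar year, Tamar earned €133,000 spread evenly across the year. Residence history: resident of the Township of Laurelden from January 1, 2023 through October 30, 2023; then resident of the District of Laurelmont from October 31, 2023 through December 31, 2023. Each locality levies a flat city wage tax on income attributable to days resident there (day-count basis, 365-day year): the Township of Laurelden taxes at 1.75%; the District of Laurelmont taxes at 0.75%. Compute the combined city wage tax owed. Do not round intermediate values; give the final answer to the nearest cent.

€2,101.58

The Township of Laurelden, January 1 – October 30, 2023: 303 days → €133,000 × 1.75% × 303/365 = €1,932.1438
The District of Laurelmont, October 31 – December 31, 2023: 62 days → €133,000 × 0.75% × 62/365 = €169.4384
Total = €2,101.5822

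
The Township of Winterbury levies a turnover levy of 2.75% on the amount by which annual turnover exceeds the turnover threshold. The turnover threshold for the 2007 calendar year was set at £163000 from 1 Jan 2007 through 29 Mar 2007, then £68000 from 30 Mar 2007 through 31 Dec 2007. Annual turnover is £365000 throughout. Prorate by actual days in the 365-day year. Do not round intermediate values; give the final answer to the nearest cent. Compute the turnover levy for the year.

1 Jan – 29 Mar 2007: 88 days, exemption £163000 → (£365000 − £163000) × 2.75% × 88/365 = £1339.2877
30 Mar – 31 Dec 2007: 277 days, exemption £68000 → (£365000 − £68000) × 2.75% × 277/365 = £6198.3493
Total = £7537.6370

£7537.64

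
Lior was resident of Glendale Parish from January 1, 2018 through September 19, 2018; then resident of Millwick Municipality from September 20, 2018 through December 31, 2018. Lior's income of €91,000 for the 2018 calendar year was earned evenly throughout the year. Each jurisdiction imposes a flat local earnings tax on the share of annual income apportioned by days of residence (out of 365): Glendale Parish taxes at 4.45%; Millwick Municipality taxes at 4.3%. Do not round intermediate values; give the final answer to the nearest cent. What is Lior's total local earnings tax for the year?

Glendale Parish, January 1 – September 19, 2018: 262 days → €91,000 × 4.45% × 262/365 = €2,906.7644
Millwick Municipality, September 20 – December 31, 2018: 103 days → €91,000 × 4.3% × 103/365 = €1,104.2164
Total = €4,010.9808

€4,010.98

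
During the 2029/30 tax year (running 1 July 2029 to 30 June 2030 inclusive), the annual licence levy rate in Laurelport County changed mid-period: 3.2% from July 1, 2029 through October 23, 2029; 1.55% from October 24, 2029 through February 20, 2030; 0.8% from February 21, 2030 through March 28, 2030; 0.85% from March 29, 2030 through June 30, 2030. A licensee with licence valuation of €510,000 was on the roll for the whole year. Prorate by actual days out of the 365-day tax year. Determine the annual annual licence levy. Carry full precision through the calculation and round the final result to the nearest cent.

July 1 – October 23, 2029: 115 days at 3.2% → €510,000 × 3.2% × 115/365 = €5,141.9178
October 24, 2029 – February 20, 2030: 120 days at 1.55% → €510,000 × 1.55% × 120/365 = €2,598.9041
February 21 – March 28, 2030: 36 days at 0.8% → €510,000 × 0.8% × 36/365 = €402.4110
March 29 – June 30, 2030: 94 days at 0.85% → €510,000 × 0.85% × 94/365 = €1,116.4110
Total = €9,259.6438

€9,259.64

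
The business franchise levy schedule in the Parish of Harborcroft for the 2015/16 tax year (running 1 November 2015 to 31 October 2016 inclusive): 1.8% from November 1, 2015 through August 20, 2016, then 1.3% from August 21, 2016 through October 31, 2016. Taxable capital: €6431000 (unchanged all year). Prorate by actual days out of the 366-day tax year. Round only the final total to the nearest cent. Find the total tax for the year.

€109432.43

November 1, 2015 – August 20, 2016: 294 days at 1.8% → €6431000 × 1.8% × 294/366 = €92985.9344
August 21 – October 31, 2016: 72 days at 1.3% → €6431000 × 1.3% × 72/366 = €16446.4918
Total = €109432.4262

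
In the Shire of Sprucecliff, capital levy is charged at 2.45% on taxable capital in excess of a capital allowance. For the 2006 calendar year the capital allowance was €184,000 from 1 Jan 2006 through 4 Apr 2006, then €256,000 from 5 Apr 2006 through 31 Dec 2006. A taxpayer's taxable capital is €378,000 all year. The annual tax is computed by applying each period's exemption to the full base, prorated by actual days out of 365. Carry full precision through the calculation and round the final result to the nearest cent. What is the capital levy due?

€3,443.29

1 Jan – 4 Apr 2006: 94 days, exemption €184,000 → (€378,000 − €184,000) × 2.45% × 94/365 = €1,224.0603
5 Apr – 31 Dec 2006: 271 days, exemption €256,000 → (€378,000 − €256,000) × 2.45% × 271/365 = €2,219.2301
Total = €3,443.2904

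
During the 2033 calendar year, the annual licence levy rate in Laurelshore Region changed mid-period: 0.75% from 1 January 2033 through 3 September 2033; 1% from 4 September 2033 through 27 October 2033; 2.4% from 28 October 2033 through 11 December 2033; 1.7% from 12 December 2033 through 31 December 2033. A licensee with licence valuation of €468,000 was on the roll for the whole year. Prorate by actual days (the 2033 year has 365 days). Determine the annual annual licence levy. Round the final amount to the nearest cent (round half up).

1 January – 3 September 2033: 246 days at 0.75% → €468,000 × 0.75% × 246/365 = €2,365.6438
4 September – 27 October 2033: 54 days at 1% → €468,000 × 1% × 54/365 = €692.3836
28 October – 11 December 2033: 45 days at 2.4% → €468,000 × 2.4% × 45/365 = €1,384.7671
12 December – 31 December 2033: 20 days at 1.7% → €468,000 × 1.7% × 20/365 = €435.9452
Total = €4,878.7397

€4,878.74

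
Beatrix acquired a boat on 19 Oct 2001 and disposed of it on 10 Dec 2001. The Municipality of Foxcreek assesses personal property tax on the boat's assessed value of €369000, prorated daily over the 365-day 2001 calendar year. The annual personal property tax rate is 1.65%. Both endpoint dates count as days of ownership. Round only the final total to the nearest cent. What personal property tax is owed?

Days held (19 Oct – 10 Dec 2001): 53 out of 365
Tax = €369000 × 1.65% × 53/365 = €884.0836

€884.08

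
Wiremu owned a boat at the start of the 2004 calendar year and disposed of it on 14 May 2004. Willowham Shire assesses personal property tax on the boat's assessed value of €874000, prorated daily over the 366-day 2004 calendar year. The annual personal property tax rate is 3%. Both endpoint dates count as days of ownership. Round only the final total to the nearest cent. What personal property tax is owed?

Days held (1 January – 14 May 2004): 135 out of 366
Tax = €874000 × 3% × 135/366 = €9671.3115

€9671.31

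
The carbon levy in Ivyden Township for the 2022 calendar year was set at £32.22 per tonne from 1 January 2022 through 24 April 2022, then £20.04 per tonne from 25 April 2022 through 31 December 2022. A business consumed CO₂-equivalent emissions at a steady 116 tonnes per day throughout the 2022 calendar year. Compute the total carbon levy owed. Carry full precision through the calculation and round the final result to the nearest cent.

£1009561.92

1 January – 24 April 2022: 114 days × 116 tonnes/day = 13,224 tonnes at £32.22/tonne → £426077.28
25 April – 31 December 2022: 251 days × 116 tonnes/day = 29,116 tonnes at £20.04/tonne → £583484.64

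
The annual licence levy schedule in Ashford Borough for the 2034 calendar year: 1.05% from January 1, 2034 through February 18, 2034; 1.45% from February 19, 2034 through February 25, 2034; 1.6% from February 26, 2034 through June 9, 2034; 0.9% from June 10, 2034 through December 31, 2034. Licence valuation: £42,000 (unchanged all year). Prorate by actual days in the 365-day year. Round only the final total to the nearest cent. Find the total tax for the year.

£474.66

January 1 – February 18, 2034: 49 days at 1.05% → £42,000 × 1.05% × 49/365 = £59.2027
February 19 – February 25, 2034: 7 days at 1.45% → £42,000 × 1.45% × 7/365 = £11.6795
February 26 – June 9, 2034: 104 days at 1.6% → £42,000 × 1.6% × 104/365 = £191.4740
June 10 – December 31, 2034: 205 days at 0.9% → £42,000 × 0.9% × 205/365 = £212.3014
Total = £474.6575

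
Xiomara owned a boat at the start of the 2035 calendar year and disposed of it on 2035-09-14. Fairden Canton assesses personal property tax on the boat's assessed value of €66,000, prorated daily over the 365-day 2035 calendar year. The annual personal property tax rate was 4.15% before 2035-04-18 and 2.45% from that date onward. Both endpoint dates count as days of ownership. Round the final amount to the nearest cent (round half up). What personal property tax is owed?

2035-01-01 to 2035-04-17: 107 days at 4.15% → €66,000 × 4.15% × 107/365 = €802.9397
2035-04-18 to 2035-09-14: 150 days at 2.45% → €66,000 × 2.45% × 150/365 = €664.5205
Total = €1,467.4603

€1,467.46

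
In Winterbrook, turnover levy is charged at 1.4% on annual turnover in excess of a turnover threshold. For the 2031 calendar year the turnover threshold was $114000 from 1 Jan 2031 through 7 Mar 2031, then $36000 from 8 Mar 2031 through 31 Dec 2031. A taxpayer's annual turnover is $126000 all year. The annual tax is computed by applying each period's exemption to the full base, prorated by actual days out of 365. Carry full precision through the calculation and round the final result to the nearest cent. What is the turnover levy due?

$1062.54

1 Jan – 7 Mar 2031: 66 days, exemption $114000 → ($126000 − $114000) × 1.4% × 66/365 = $30.3781
8 Mar – 31 Dec 2031: 299 days, exemption $36000 → ($126000 − $36000) × 1.4% × 299/365 = $1032.1644
Total = $1062.5425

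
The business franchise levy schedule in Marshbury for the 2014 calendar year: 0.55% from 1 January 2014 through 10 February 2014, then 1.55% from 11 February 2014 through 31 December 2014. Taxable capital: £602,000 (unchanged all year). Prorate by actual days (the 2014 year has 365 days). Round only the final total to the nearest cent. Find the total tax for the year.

1 January – 10 February 2014: 41 days at 0.55% → £602,000 × 0.55% × 41/365 = £371.9205
11 February – 31 December 2014: 324 days at 1.55% → £602,000 × 1.55% × 324/365 = £8,282.8603
Total = £8,654.7808

£8,654.78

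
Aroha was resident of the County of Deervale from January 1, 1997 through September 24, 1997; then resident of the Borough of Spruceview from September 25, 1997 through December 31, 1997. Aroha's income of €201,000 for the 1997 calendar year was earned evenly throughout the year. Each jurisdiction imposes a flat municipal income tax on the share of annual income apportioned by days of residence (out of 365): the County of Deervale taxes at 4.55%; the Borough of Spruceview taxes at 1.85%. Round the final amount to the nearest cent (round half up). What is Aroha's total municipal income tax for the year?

€7,688.39

The County of Deervale, January 1 – September 24, 1997: 267 days → €201,000 × 4.55% × 267/365 = €6,689.9959
The Borough of Spruceview, September 25 – December 31, 1997: 98 days → €201,000 × 1.85% × 98/365 = €998.3918
Total = €7,688.3877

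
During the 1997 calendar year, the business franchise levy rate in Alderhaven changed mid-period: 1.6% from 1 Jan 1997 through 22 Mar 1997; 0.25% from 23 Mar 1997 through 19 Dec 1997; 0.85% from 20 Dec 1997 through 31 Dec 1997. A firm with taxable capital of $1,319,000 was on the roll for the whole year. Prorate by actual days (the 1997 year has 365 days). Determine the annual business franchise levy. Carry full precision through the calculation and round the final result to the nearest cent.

$7,509.27

1 Jan – 22 Mar 1997: 81 days at 1.6% → $1,319,000 × 1.6% × 81/365 = $4,683.3534
23 Mar – 19 Dec 1997: 272 days at 0.25% → $1,319,000 × 0.25% × 272/365 = $2,457.3151
20 Dec – 31 Dec 1997: 12 days at 0.85% → $1,319,000 × 0.85% × 12/365 = $368.5973
Total = $7,509.2658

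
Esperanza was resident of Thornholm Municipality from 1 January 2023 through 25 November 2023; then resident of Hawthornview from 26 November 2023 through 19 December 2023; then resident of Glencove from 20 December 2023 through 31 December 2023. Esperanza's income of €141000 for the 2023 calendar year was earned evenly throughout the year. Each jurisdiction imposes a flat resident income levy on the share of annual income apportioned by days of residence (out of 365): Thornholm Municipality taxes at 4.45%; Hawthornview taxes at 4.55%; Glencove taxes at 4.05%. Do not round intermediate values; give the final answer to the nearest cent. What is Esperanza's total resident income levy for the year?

€6265.23

Thornholm Municipality, 1 January – 25 November 2023: 329 days → €141000 × 4.45% × 329/365 = €5655.6452
Hawthornview, 26 November – 19 December 2023: 24 days → €141000 × 4.55% × 24/365 = €421.8411
Glencove, 20 December – 31 December 2023: 12 days → €141000 × 4.05% × 12/365 = €187.7425
Total = €6265.2288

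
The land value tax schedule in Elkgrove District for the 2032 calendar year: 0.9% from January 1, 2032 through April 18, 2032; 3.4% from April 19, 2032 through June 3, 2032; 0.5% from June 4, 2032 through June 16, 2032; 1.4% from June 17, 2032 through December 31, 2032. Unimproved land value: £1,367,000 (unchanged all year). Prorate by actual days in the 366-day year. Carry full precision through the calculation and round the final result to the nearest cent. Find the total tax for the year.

January 1 – April 18, 2032: 109 days at 0.9% → £1,367,000 × 0.9% × 109/366 = £3,664.0082
April 19 – June 3, 2032: 46 days at 3.4% → £1,367,000 × 3.4% × 46/366 = £5,841.4973
June 4 – June 16, 2032: 13 days at 0.5% → £1,367,000 × 0.5% × 13/366 = £242.7732
June 17 – December 31, 2032: 198 days at 1.4% → £1,367,000 × 1.4% × 198/366 = £10,353.3443
Total = £20,101.6230

£20,101.62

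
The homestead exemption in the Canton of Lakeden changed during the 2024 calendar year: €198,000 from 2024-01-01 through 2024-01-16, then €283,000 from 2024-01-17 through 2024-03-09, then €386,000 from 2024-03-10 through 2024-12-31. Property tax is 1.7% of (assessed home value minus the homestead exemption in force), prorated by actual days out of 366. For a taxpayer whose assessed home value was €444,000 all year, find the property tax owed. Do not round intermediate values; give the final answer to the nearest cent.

2024-01-01 to 2024-01-16: 16 days, exemption €198,000 → (€444,000 − €198,000) × 1.7% × 16/366 = €182.8197
2024-01-17 to 2024-03-09: 53 days, exemption €283,000 → (€444,000 − €283,000) × 1.7% × 53/366 = €396.3415
2024-03-10 to 2024-12-31: 297 days, exemption €386,000 → (€444,000 − €386,000) × 1.7% × 297/366 = €800.1148
Total = €1,379.2760

€1,379.28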